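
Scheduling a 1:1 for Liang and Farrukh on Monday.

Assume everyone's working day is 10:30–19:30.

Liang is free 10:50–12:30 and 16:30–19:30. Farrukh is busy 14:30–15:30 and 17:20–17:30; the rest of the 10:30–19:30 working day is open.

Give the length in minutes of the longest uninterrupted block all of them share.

Farrukh free within 10:30–19:30: 10:30–14:30, 15:30–17:20, 17:30–19:30.
Liang ∩ Farrukh: 10:50–12:30, 16:30–17:20, 17:30–19:30.
Common window lengths: 100, 50, 120 min; longest is 120.

120 minutes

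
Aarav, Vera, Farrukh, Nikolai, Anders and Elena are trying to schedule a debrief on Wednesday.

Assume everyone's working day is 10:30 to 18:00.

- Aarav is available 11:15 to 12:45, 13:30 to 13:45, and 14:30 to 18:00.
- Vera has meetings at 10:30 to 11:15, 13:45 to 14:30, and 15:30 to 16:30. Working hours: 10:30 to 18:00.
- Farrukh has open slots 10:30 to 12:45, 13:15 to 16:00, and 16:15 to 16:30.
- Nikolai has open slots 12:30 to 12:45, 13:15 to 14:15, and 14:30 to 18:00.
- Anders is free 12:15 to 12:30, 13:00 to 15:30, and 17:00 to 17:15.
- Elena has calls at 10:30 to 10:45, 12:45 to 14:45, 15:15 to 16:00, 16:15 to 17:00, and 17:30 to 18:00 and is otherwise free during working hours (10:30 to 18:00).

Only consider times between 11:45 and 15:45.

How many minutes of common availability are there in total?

Vera free within 10:30–18:00: 11:15–13:45, 14:30–15:30, 16:30–18:00.
Elena free within 10:30–18:00: 10:45–12:45, 14:45–15:15, 16:00–16:15, 17:00–17:30.
Aarav ∩ Vera: 11:15–12:45, 13:30–13:45, 14:30–15:30, 16:30–18:00.
Aarav ∩ Vera ∩ Farrukh: 11:15–12:45, 13:30–13:45, 14:30–15:30.
Aarav ∩ Vera ∩ Farrukh ∩ Nikolai: 12:30–12:45, 13:30–13:45, 14:30–15:30.
Aarav ∩ Vera ∩ Farrukh ∩ Nikolai ∩ Anders: 13:30–13:45, 14:30–15:30.
Aarav ∩ Vera ∩ Farrukh ∩ Nikolai ∩ Anders ∩ Elena: 14:45–15:15.
Restricted to 11:45–15:45: 14:45–15:15.
Total common minutes: 30.

30 minutes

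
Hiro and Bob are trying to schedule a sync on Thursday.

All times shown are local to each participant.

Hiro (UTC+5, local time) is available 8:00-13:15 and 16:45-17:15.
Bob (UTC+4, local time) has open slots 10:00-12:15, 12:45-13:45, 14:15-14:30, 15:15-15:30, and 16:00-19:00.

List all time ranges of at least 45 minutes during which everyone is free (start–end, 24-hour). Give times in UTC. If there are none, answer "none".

06:00–08:15

Hiro → UTC: 03:00–08:15, 11:45–12:15.
Bob → UTC: 06:00–08:15, 08:45–09:45, 10:15–10:30, 11:15–11:30, 12:00–15:00.
Hiro ∩ Bob: 06:00–08:15, 12:00–12:15.
Windows ≥ 45 min: 06:00–08:15.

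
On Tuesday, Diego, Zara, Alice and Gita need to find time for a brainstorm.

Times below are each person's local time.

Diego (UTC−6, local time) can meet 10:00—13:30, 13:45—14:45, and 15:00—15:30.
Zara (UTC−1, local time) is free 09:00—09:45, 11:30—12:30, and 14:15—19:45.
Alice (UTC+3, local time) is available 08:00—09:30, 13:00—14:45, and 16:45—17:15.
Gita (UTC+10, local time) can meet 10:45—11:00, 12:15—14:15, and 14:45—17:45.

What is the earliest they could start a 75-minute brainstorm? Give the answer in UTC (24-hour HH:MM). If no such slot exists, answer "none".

Diego → UTC: 16:00–19:30, 19:45–20:45, 21:00–21:30.
Zara → UTC: 10:00–10:45, 12:30–13:30, 15:15–20:45.
Alice → UTC: 05:00–06:30, 10:00–11:45, 13:45–14:15.
Gita → UTC: 00:45–01:00, 02:15–04:15, 04:45–07:45.
Diego ∩ Zara: 16:00–19:30, 19:45–20:45.
Diego ∩ Zara ∩ Alice: (none).
Diego ∩ Zara ∩ Alice ∩ Gita: (none).
Windows ≥ 75 min: (none).

none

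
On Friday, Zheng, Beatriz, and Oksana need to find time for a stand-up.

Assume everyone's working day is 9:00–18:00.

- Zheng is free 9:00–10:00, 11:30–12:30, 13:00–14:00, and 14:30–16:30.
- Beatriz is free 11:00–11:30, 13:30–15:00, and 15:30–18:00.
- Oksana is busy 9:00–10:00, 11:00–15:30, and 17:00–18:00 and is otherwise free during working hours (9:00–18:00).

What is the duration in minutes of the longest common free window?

Oksana free within 09:00–18:00: 10:00–11:00, 15:30–17:00.
Zheng ∩ Beatriz: 13:30–14:00, 14:30–15:00, 15:30–16:30.
Zheng ∩ Beatriz ∩ Oksana: 15:30–16:30.
Single common window of 60 minutes.

60 minutes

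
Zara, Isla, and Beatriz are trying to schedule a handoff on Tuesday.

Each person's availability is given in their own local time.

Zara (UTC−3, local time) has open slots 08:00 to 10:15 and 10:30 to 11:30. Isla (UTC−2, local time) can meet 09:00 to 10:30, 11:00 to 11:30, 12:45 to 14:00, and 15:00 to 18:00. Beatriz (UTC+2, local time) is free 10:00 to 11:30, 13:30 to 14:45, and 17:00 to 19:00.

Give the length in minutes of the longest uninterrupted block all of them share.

Zara → UTC: 11:00–13:15, 13:30–14:30.
Isla → UTC: 11:00–12:30, 13:00–13:30, 14:45–16:00, 17:00–20:00.
Beatriz → UTC: 08:00–09:30, 11:30–12:45, 15:00–17:00.
Zara ∩ Isla: 11:00–12:30, 13:00–13:15.
Zara ∩ Isla ∩ Beatriz: 11:30–12:30.
Single common window of 60 minutes.

60 minutes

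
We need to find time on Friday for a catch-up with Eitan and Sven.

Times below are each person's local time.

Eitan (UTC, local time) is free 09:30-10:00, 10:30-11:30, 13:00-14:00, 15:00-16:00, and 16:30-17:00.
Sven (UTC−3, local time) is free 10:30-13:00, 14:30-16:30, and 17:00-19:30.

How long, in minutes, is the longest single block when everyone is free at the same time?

Eitan → UTC: 09:30–10:00, 10:30–11:30, 13:00–14:00, 15:00–16:00, 16:30–17:00.
Sven → UTC: 13:30–16:00, 17:30–19:30, 20:00–22:30.
Eitan ∩ Sven: 13:30–14:00, 15:00–16:00.
Common window lengths: 30, 60 min; longest is 60.

60 minutes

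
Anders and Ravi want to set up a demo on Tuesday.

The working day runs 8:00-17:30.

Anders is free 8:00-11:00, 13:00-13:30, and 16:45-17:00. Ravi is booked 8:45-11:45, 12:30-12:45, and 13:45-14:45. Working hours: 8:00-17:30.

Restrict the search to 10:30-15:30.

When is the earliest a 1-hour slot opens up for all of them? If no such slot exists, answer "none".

Ravi free within 08:00–17:30: 08:00–08:45, 11:45–12:30, 12:45–13:45, 14:45–17:30.
Anders ∩ Ravi: 08:00–08:45, 13:00–13:30, 16:45–17:00.
Restricted to 10:30–15:30: 13:00–13:30.
Windows ≥ 60 min: (none).

none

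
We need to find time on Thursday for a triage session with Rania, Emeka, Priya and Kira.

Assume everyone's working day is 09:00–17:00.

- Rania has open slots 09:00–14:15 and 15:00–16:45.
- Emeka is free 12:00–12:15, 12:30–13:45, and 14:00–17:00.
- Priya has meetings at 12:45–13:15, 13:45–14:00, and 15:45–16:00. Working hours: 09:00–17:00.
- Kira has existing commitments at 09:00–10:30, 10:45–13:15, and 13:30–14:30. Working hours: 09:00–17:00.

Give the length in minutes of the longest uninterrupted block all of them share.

45 minutes

Priya free within 09:00–17:00: 09:00–12:45, 13:15–13:45, 14:00–15:45, 16:00–17:00.
Kira free within 09:00–17:00: 10:30–10:45, 13:15–13:30, 14:30–17:00.
Rania ∩ Emeka: 12:00–12:15, 12:30–13:45, 14:00–14:15, 15:00–16:45.
Rania ∩ Emeka ∩ Priya: 12:00–12:15, 12:30–12:45, 13:15–13:45, 14:00–14:15, 15:00–15:45, 16:00–16:45.
Rania ∩ Emeka ∩ Priya ∩ Kira: 13:15–13:30, 15:00–15:45, 16:00–16:45.
Common window lengths: 15, 45, 45 min; longest is 45.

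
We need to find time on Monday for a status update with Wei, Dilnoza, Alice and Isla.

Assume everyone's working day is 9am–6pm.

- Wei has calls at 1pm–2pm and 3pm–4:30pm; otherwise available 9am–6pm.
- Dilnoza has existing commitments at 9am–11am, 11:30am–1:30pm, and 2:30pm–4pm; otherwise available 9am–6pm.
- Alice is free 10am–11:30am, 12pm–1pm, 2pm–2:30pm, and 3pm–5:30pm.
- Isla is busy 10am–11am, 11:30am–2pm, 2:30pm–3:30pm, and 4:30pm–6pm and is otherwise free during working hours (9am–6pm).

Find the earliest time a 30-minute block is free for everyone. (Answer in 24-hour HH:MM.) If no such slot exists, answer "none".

Wei free within 09:00–18:00: 09:00–13:00, 14:00–15:00, 16:30–18:00.
Dilnoza free within 09:00–18:00: 11:00–11:30, 13:30–14:30, 16:00–18:00.
Isla free within 09:00–18:00: 09:00–10:00, 11:00–11:30, 14:00–14:30, 15:30–16:30.
Wei ∩ Dilnoza: 11:00–11:30, 14:00–14:30, 16:30–18:00.
Wei ∩ Dilnoza ∩ Alice: 11:00–11:30, 14:00–14:30, 16:30–17:30.
Wei ∩ Dilnoza ∩ Alice ∩ Isla: 11:00–11:30, 14:00–14:30.
Windows ≥ 30 min: 11:00–11:30, 14:00–14:30.
Earliest such window starts at 11:00.

11:00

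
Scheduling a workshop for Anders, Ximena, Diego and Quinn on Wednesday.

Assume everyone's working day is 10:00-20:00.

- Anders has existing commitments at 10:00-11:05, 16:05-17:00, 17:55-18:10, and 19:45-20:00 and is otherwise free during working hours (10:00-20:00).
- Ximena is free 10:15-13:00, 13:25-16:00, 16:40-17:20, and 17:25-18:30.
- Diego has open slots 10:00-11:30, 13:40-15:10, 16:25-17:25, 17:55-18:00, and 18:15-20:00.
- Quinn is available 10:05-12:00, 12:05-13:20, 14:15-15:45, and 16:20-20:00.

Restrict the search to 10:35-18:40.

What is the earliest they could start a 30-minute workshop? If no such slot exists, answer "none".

14:15

Anders free within 10:00–20:00: 11:05–16:05, 17:00–17:55, 18:10–19:45.
Anders ∩ Ximena: 11:05–13:00, 13:25–16:00, 17:00–17:20, 17:25–17:55, 18:10–18:30.
Anders ∩ Ximena ∩ Diego: 11:05–11:30, 13:40–15:10, 17:00–17:20, 18:15–18:30.
Anders ∩ Ximena ∩ Diego ∩ Quinn: 11:05–11:30, 14:15–15:10, 17:00–17:20, 18:15–18:30.
Restricted to 10:35–18:40: 11:05–11:30, 14:15–15:10, 17:00–17:20, 18:15–18:30.
Windows ≥ 30 min: 14:15–15:10.
Earliest such window starts at 14:15.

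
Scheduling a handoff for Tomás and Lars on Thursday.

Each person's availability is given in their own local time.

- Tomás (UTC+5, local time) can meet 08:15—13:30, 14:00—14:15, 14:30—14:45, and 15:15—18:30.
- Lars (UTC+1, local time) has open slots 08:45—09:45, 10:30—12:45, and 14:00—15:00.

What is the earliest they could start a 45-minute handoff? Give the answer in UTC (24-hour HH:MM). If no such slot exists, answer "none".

Tomás → UTC: 03:15–08:30, 09:00–09:15, 09:30–09:45, 10:15–13:30.
Lars → UTC: 07:45–08:45, 09:30–11:45, 13:00–14:00.
Tomás ∩ Lars: 07:45–08:30, 09:30–09:45, 10:15–11:45, 13:00–13:30.
Windows ≥ 45 min: 07:45–08:30, 10:15–11:45.
Earliest such window starts at 07:45.

07:45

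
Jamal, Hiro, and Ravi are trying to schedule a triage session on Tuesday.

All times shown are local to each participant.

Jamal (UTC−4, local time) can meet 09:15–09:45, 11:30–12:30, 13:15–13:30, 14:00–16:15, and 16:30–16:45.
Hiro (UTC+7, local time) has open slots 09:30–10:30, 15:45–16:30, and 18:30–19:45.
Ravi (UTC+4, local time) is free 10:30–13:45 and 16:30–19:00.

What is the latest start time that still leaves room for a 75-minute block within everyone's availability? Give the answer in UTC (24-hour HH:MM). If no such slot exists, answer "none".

none

Jamal → UTC: 13:15–13:45, 15:30–16:30, 17:15–17:30, 18:00–20:15, 20:30–20:45.
Hiro → UTC: 02:30–03:30, 08:45–09:30, 11:30–12:45.
Ravi → UTC: 06:30–09:45, 12:30–15:00.
Jamal ∩ Hiro: (none).
Jamal ∩ Hiro ∩ Ravi: (none).
Windows ≥ 75 min: (none).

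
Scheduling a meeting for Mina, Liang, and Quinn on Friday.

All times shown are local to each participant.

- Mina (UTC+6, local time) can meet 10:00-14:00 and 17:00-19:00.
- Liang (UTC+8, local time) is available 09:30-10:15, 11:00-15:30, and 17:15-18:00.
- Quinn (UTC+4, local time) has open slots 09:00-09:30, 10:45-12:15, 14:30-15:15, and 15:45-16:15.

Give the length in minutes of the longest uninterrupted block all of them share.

45 minutes

Mina → UTC: 04:00–08:00, 11:00–13:00.
Liang → UTC: 01:30–02:15, 03:00–07:30, 09:15–10:00.
Quinn → UTC: 05:00–05:30, 06:45–08:15, 10:30–11:15, 11:45–12:15.
Mina ∩ Liang: 04:00–07:30.
Mina ∩ Liang ∩ Quinn: 05:00–05:30, 06:45–07:30.
Common window lengths: 30, 45 min; longest is 45.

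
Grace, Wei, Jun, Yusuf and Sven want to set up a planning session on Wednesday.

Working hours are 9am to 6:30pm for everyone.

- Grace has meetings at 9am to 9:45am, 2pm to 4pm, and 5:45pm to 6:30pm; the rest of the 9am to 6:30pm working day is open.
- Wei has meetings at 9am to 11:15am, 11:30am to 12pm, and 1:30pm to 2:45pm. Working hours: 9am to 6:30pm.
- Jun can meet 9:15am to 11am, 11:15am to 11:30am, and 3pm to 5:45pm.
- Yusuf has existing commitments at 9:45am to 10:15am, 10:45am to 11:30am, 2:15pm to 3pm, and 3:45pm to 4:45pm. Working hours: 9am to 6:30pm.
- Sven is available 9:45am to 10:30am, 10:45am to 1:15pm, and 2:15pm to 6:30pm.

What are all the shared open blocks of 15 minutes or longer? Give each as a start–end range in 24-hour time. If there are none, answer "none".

Grace free within 09:00–18:30: 09:45–14:00, 16:00–17:45.
Wei free within 09:00–18:30: 11:15–11:30, 12:00–13:30, 14:45–18:30.
Yusuf free within 09:00–18:30: 09:00–09:45, 10:15–10:45, 11:30–14:15, 15:00–15:45, 16:45–18:30.
Grace ∩ Wei: 11:15–11:30, 12:00–13:30, 16:00–17:45.
Grace ∩ Wei ∩ Jun: 11:15–11:30, 16:00–17:45.
Grace ∩ Wei ∩ Jun ∩ Yusuf: 16:45–17:45.
Grace ∩ Wei ∩ Jun ∩ Yusuf ∩ Sven: 16:45–17:45.
Windows ≥ 15 min: 16:45–17:45.

16:45–17:45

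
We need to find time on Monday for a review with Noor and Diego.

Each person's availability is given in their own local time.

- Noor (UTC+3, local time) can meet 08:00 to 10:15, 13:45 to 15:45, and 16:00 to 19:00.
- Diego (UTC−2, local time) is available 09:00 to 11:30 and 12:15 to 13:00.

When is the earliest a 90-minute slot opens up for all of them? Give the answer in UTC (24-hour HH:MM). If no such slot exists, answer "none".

Noor → UTC: 05:00–07:15, 10:45–12:45, 13:00–16:00.
Diego → UTC: 11:00–13:30, 14:15–15:00.
Noor ∩ Diego: 11:00–12:45, 13:00–13:30, 14:15–15:00.
Windows ≥ 90 min: 11:00–12:45.
Earliest such window starts at 11:00.

11:00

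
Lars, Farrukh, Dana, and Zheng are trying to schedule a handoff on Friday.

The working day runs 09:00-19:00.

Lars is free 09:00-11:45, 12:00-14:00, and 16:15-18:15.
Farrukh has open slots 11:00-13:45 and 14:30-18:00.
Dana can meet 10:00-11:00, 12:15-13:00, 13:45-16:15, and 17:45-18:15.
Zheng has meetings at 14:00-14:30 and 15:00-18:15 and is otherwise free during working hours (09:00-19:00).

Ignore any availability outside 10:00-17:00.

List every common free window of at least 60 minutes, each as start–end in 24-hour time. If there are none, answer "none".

none

Zheng free within 09:00–19:00: 09:00–14:00, 14:30–15:00, 18:15–19:00.
Lars ∩ Farrukh: 11:00–11:45, 12:00–13:45, 16:15–18:00.
Lars ∩ Farrukh ∩ Dana: 12:15–13:00, 17:45–18:00.
Lars ∩ Farrukh ∩ Dana ∩ Zheng: 12:15–13:00.
Restricted to 10:00–17:00: 12:15–13:00.
Windows ≥ 60 min: (none).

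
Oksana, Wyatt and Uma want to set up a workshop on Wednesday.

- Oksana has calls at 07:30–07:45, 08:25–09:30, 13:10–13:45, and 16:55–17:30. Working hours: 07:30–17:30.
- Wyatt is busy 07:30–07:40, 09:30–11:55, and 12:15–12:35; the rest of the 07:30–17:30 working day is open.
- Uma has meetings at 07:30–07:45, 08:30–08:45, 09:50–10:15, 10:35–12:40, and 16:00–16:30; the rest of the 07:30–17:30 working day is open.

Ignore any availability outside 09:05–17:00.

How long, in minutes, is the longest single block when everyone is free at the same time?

135 minutes

Oksana free within 07:30–17:30: 07:45–08:25, 09:30–13:10, 13:45–16:55.
Wyatt free within 07:30–17:30: 07:40–09:30, 11:55–12:15, 12:35–17:30.
Uma free within 07:30–17:30: 07:45–08:30, 08:45–09:50, 10:15–10:35, 12:40–16:00, 16:30–17:30.
Oksana ∩ Wyatt: 07:45–08:25, 11:55–12:15, 12:35–13:10, 13:45–16:55.
Oksana ∩ Wyatt ∩ Uma: 07:45–08:25, 12:40–13:10, 13:45–16:00, 16:30–16:55.
Restricted to 09:05–17:00: 12:40–13:10, 13:45–16:00, 16:30–16:55.
Common window lengths: 30, 135, 25 min; longest is 135.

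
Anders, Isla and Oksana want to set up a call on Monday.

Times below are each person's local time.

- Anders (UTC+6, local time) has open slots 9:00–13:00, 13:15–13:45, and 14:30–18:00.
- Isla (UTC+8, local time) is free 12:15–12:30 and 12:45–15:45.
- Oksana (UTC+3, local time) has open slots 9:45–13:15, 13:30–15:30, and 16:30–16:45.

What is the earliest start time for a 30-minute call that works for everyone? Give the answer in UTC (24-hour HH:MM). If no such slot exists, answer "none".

Anders → UTC: 03:00–07:00, 07:15–07:45, 08:30–12:00.
Isla → UTC: 04:15–04:30, 04:45–07:45.
Oksana → UTC: 06:45–10:15, 10:30–12:30, 13:30–13:45.
Anders ∩ Isla: 04:15–04:30, 04:45–07:00, 07:15–07:45.
Anders ∩ Isla ∩ Oksana: 06:45–07:00, 07:15–07:45.
Windows ≥ 30 min: 07:15–07:45.
Earliest such window starts at 07:15.

07:15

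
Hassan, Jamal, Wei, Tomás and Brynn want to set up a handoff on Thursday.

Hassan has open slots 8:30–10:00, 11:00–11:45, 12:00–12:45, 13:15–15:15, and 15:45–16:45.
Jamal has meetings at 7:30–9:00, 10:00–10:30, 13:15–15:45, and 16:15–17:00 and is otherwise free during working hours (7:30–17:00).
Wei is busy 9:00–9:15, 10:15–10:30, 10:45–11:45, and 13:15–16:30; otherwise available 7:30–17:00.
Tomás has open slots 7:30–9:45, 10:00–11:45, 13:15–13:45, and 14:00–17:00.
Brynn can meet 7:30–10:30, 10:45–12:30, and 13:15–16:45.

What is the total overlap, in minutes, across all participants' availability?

30 minutes

Jamal free within 07:30–17:00: 09:00–10:00, 10:30–13:15, 15:45–16:15.
Wei free within 07:30–17:00: 07:30–09:00, 09:15–10:15, 10:30–10:45, 11:45–13:15, 16:30–17:00.
Hassan ∩ Jamal: 09:00–10:00, 11:00–11:45, 12:00–12:45, 15:45–16:15.
Hassan ∩ Jamal ∩ Wei: 09:15–10:00, 12:00–12:45.
Hassan ∩ Jamal ∩ Wei ∩ Tomás: 09:15–09:45.
Hassan ∩ Jamal ∩ Wei ∩ Tomás ∩ Brynn: 09:15–09:45.
Total common minutes: 30.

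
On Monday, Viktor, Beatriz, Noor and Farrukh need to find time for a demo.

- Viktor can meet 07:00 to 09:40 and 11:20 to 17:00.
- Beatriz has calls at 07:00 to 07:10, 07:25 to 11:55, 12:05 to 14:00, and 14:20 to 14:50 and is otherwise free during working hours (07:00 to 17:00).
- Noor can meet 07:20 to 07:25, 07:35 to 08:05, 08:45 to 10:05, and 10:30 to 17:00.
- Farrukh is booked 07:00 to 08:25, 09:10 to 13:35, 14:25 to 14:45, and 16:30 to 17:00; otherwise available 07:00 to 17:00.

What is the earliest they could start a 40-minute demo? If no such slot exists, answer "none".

Beatriz free within 07:00–17:00: 07:10–07:25, 11:55–12:05, 14:00–14:20, 14:50–17:00.
Farrukh free within 07:00–17:00: 08:25–09:10, 13:35–14:25, 14:45–16:30.
Viktor ∩ Beatriz: 07:10–07:25, 11:55–12:05, 14:00–14:20, 14:50–17:00.
Viktor ∩ Beatriz ∩ Noor: 07:20–07:25, 11:55–12:05, 14:00–14:20, 14:50–17:00.
Viktor ∩ Beatriz ∩ Noor ∩ Farrukh: 14:00–14:20, 14:50–16:30.
Windows ≥ 40 min: 14:50–16:30.
Earliest such window starts at 14:50.

14:50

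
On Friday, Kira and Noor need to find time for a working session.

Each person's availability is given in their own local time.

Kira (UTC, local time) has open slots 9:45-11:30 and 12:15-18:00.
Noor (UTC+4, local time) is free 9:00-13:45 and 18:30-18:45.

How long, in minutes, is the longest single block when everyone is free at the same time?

Kira → UTC: 09:45–11:30, 12:15–18:00.
Noor → UTC: 05:00–09:45, 14:30–14:45.
Kira ∩ Noor: 14:30–14:45.
Single common window of 15 minutes.

15 minutes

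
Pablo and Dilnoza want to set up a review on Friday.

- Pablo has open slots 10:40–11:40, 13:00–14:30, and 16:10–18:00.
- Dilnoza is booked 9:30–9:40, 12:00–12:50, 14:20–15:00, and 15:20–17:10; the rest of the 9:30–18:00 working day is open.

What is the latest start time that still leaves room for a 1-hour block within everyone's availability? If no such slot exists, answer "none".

Dilnoza free within 09:30–18:00: 09:40–12:00, 12:50–14:20, 15:00–15:20, 17:10–18:00.
Pablo ∩ Dilnoza: 10:40–11:40, 13:00–14:20, 17:10–18:00.
Windows ≥ 60 min: 10:40–11:40, 13:00–14:20.
Latest start in the last window 13:00–14:20 is 14:20 − 60 min = 13:20.

13:20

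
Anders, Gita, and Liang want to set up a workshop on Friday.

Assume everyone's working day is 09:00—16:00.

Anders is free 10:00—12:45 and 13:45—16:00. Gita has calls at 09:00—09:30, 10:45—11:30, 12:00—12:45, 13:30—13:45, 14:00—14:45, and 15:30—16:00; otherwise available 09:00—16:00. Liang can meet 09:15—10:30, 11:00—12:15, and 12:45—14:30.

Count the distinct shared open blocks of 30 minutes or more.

Gita free within 09:00–16:00: 09:30–10:45, 11:30–12:00, 12:45–13:30, 13:45–14:00, 14:45–15:30.
Anders ∩ Gita: 10:00–10:45, 11:30–12:00, 13:45–14:00, 14:45–15:30.
Anders ∩ Gita ∩ Liang: 10:00–10:30, 11:30–12:00, 13:45–14:00.
Windows ≥ 30 min: 10:00–10:30, 11:30–12:00.
That's 2 windows.

2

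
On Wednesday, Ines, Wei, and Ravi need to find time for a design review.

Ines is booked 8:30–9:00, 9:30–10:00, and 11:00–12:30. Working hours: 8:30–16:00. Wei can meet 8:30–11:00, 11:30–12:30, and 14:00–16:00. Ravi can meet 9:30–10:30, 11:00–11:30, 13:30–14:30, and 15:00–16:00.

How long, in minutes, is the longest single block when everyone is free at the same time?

60 minutes

Ines free within 08:30–16:00: 09:00–09:30, 10:00–11:00, 12:30–16:00.
Ines ∩ Wei: 09:00–09:30, 10:00–11:00, 14:00–16:00.
Ines ∩ Wei ∩ Ravi: 10:00–10:30, 14:00–14:30, 15:00–16:00.
Common window lengths: 30, 30, 60 min; longest is 60.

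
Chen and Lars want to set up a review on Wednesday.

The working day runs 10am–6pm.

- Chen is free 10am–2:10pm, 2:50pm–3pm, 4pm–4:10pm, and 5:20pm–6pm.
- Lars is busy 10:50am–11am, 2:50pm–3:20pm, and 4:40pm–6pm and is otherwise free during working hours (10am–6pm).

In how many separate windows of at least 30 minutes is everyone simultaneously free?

Lars free within 10:00–18:00: 10:00–10:50, 11:00–14:50, 15:20–16:40.
Chen ∩ Lars: 10:00–10:50, 11:00–14:10, 16:00–16:10.
Windows ≥ 30 min: 10:00–10:50, 11:00–14:10.
That's 2 windows.

2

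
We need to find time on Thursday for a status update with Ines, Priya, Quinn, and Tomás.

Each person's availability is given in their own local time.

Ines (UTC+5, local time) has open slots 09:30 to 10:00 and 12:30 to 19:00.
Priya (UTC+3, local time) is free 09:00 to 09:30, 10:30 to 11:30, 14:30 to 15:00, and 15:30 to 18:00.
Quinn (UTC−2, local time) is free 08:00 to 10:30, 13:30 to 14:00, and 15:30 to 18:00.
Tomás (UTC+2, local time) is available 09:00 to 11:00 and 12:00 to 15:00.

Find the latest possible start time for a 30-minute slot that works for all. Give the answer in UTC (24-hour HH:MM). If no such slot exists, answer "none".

Ines → UTC: 04:30–05:00, 07:30–14:00.
Priya → UTC: 06:00–06:30, 07:30–08:30, 11:30–12:00, 12:30–15:00.
Quinn → UTC: 10:00–12:30, 15:30–16:00, 17:30–20:00.
Tomás → UTC: 07:00–09:00, 10:00–13:00.
Ines ∩ Priya: 07:30–08:30, 11:30–12:00, 12:30–14:00.
Ines ∩ Priya ∩ Quinn: 11:30–12:00.
Ines ∩ Priya ∩ Quinn ∩ Tomás: 11:30–12:00.
Windows ≥ 30 min: 11:30–12:00.
Latest start in the last window 11:30–12:00 is 12:00 − 30 min = 11:30.

11:30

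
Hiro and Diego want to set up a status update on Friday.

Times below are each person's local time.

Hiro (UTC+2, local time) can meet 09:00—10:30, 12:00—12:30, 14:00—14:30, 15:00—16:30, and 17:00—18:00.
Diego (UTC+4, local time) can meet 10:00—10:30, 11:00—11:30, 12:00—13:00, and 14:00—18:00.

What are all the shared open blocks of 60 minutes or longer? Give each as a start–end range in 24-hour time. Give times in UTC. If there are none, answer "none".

13:00–14:00

Hiro → UTC: 07:00–08:30, 10:00–10:30, 12:00–12:30, 13:00–14:30, 15:00–16:00.
Diego → UTC: 06:00–06:30, 07:00–07:30, 08:00–09:00, 10:00–14:00.
Hiro ∩ Diego: 07:00–07:30, 08:00–08:30, 10:00–10:30, 12:00–12:30, 13:00–14:00.
Windows ≥ 60 min: 13:00–14:00.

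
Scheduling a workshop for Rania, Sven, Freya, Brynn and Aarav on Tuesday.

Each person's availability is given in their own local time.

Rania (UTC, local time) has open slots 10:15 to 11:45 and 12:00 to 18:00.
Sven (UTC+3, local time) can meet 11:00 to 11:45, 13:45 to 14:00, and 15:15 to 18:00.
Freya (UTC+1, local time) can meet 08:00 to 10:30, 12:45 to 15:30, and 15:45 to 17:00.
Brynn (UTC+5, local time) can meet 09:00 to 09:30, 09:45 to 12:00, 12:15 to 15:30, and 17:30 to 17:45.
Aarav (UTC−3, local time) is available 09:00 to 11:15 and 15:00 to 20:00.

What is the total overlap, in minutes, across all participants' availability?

15 minutes

Rania → UTC: 10:15–11:45, 12:00–18:00.
Sven → UTC: 08:00–08:45, 10:45–11:00, 12:15–15:00.
Freya → UTC: 07:00–09:30, 11:45–14:30, 14:45–16:00.
Brynn → UTC: 04:00–04:30, 04:45–07:00, 07:15–10:30, 12:30–12:45.
Aarav → UTC: 12:00–14:15, 18:00–23:00.
Rania ∩ Sven: 10:45–11:00, 12:15–15:00.
Rania ∩ Sven ∩ Freya: 12:15–14:30, 14:45–15:00.
Rania ∩ Sven ∩ Freya ∩ Brynn: 12:30–12:45.
Rania ∩ Sven ∩ Freya ∩ Brynn ∩ Aarav: 12:30–12:45.
Total common minutes: 15.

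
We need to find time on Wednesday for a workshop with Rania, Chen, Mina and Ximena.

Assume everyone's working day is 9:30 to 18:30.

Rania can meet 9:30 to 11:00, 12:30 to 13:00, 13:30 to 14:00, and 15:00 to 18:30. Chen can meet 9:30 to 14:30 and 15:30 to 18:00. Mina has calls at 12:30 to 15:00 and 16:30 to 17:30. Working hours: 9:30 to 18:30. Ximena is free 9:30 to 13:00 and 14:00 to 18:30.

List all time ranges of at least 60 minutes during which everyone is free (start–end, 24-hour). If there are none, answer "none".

Mina free within 09:30–18:30: 09:30–12:30, 15:00–16:30, 17:30–18:30.
Rania ∩ Chen: 09:30–11:00, 12:30–13:00, 13:30–14:00, 15:30–18:00.
Rania ∩ Chen ∩ Mina: 09:30–11:00, 15:30–16:30, 17:30–18:00.
Rania ∩ Chen ∩ Mina ∩ Ximena: 09:30–11:00, 15:30–16:30, 17:30–18:00.
Windows ≥ 60 min: 09:30–11:00, 15:30–16:30.

09:30–11:00, 15:30–16:30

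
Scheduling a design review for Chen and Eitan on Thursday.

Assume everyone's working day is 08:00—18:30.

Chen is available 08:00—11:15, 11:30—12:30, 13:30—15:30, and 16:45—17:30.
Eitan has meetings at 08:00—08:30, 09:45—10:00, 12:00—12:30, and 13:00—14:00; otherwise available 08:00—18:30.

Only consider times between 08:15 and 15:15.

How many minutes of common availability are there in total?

255 minutes

Eitan free within 08:00–18:30: 08:30–09:45, 10:00–12:00, 12:30–13:00, 14:00–18:30.
Chen ∩ Eitan: 08:30–09:45, 10:00–11:15, 11:30–12:00, 14:00–15:30, 16:45–17:30.
Restricted to 08:15–15:15: 08:30–09:45, 10:00–11:15, 11:30–12:00, 14:00–15:15.
Total common minutes: 75 + 75 + 30 + 75 = 255.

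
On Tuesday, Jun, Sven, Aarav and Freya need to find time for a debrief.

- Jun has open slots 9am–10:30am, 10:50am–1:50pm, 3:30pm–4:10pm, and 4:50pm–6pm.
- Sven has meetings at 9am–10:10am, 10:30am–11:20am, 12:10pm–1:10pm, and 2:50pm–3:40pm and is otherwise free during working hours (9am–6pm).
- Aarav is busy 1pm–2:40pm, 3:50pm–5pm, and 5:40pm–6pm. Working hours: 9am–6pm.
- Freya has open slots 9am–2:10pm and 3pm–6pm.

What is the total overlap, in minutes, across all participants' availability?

Sven free within 09:00–18:00: 10:10–10:30, 11:20–12:10, 13:10–14:50, 15:40–18:00.
Aarav free within 09:00–18:00: 09:00–13:00, 14:40–15:50, 17:00–17:40.
Jun ∩ Sven: 10:10–10:30, 11:20–12:10, 13:10–13:50, 15:40–16:10, 16:50–18:00.
Jun ∩ Sven ∩ Aarav: 10:10–10:30, 11:20–12:10, 15:40–15:50, 17:00–17:40.
Jun ∩ Sven ∩ Aarav ∩ Freya: 10:10–10:30, 11:20–12:10, 15:40–15:50, 17:00–17:40.
Total common minutes: 20 + 50 + 10 + 40 = 120.

120 minutes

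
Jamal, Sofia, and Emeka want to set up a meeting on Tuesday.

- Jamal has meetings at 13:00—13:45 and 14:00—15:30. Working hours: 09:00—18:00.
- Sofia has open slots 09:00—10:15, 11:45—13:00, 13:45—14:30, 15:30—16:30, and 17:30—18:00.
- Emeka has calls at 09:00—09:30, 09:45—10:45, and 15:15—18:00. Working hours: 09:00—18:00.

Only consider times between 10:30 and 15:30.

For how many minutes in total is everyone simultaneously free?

Jamal free within 09:00–18:00: 09:00–13:00, 13:45–14:00, 15:30–18:00.
Emeka free within 09:00–18:00: 09:30–09:45, 10:45–15:15.
Jamal ∩ Sofia: 09:00–10:15, 11:45–13:00, 13:45–14:00, 15:30–16:30, 17:30–18:00.
Jamal ∩ Sofia ∩ Emeka: 09:30–09:45, 11:45–13:00, 13:45–14:00.
Restricted to 10:30–15:30: 11:45–13:00, 13:45–14:00.
Total common minutes: 75 + 15 = 90.

90 minutes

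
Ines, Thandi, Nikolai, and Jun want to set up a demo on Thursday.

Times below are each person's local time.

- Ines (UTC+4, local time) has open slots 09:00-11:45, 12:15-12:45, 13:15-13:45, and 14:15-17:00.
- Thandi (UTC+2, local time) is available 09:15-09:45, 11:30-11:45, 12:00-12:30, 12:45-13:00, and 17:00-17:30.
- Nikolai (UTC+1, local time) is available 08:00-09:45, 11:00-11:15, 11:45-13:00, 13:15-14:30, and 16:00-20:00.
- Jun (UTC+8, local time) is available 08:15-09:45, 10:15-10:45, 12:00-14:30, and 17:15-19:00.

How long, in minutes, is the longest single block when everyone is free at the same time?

Ines → UTC: 05:00–07:45, 08:15–08:45, 09:15–09:45, 10:15–13:00.
Thandi → UTC: 07:15–07:45, 09:30–09:45, 10:00–10:30, 10:45–11:00, 15:00–15:30.
Nikolai → UTC: 07:00–08:45, 10:00–10:15, 10:45–12:00, 12:15–13:30, 15:00–19:00.
Jun → UTC: 00:15–01:45, 02:15–02:45, 04:00–06:30, 09:15–11:00.
Ines ∩ Thandi: 07:15–07:45, 09:30–09:45, 10:15–10:30, 10:45–11:00.
Ines ∩ Thandi ∩ Nikolai: 07:15–07:45, 10:45–11:00.
Ines ∩ Thandi ∩ Nikolai ∩ Jun: 10:45–11:00.
Single common window of 15 minutes.

15 minutes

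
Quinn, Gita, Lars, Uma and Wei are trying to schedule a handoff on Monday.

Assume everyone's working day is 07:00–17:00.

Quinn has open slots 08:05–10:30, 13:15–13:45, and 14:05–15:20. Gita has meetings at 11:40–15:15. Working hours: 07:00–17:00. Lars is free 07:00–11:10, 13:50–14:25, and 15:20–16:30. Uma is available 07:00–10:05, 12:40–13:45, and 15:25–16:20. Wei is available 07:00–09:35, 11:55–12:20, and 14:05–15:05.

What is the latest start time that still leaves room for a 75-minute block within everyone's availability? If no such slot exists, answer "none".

08:20

Gita free within 07:00–17:00: 07:00–11:40, 15:15–17:00.
Quinn ∩ Gita: 08:05–10:30, 15:15–15:20.
Quinn ∩ Gita ∩ Lars: 08:05–10:30.
Quinn ∩ Gita ∩ Lars ∩ Uma: 08:05–10:05.
Quinn ∩ Gita ∩ Lars ∩ Uma ∩ Wei: 08:05–09:35.
Windows ≥ 75 min: 08:05–09:35.
Latest start in the last window 08:05–09:35 is 09:35 − 75 min = 08:20.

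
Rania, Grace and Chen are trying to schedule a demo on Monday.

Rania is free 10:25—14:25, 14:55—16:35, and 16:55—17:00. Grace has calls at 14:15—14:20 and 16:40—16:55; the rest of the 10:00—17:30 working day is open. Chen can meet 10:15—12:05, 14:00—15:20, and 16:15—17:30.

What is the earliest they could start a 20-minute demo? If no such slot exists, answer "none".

10:25

Grace free within 10:00–17:30: 10:00–14:15, 14:20–16:40, 16:55–17:30.
Rania ∩ Grace: 10:25–14:15, 14:20–14:25, 14:55–16:35, 16:55–17:00.
Rania ∩ Grace ∩ Chen: 10:25–12:05, 14:00–14:15, 14:20–14:25, 14:55–15:20, 16:15–16:35, 16:55–17:00.
Windows ≥ 20 min: 10:25–12:05, 14:55–15:20, 16:15–16:35.
Earliest such window starts at 10:25.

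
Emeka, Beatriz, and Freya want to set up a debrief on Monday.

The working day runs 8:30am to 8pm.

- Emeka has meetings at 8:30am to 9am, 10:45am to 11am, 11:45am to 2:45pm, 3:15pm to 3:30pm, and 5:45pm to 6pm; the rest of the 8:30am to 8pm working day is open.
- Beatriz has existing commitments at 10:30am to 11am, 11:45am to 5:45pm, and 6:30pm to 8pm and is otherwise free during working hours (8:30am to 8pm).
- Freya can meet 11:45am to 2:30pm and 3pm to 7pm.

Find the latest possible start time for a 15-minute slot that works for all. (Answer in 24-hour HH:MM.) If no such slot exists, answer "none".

18:15

Emeka free within 08:30–20:00: 09:00–10:45, 11:00–11:45, 14:45–15:15, 15:30–17:45, 18:00–20:00.
Beatriz free within 08:30–20:00: 08:30–10:30, 11:00–11:45, 17:45–18:30.
Emeka ∩ Beatriz: 09:00–10:30, 11:00–11:45, 18:00–18:30.
Emeka ∩ Beatriz ∩ Freya: 18:00–18:30.
Windows ≥ 15 min: 18:00–18:30.
Latest start in the last window 18:00–18:30 is 18:30 − 15 min = 18:15.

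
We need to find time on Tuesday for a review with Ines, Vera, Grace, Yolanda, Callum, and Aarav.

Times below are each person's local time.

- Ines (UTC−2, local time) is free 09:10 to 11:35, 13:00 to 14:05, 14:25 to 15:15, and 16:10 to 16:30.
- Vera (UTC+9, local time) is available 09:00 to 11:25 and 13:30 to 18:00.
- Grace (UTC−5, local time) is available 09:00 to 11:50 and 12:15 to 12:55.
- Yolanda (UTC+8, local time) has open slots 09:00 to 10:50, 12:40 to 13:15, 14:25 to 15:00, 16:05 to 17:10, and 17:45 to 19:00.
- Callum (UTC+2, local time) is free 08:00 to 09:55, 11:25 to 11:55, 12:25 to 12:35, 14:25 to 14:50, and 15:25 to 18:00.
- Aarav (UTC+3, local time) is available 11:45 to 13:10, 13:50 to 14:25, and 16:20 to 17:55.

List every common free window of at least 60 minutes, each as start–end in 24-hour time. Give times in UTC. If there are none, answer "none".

Ines → UTC: 11:10–13:35, 15:00–16:05, 16:25–17:15, 18:10–18:30.
Vera → UTC: 00:00–02:25, 04:30–09:00.
Grace → UTC: 14:00–16:50, 17:15–17:55.
Yolanda → UTC: 01:00–02:50, 04:40–05:15, 06:25–07:00, 08:05–09:10, 09:45–11:00.
Callum → UTC: 06:00–07:55, 09:25–09:55, 10:25–10:35, 12:25–12:50, 13:25–16:00.
Aarav → UTC: 08:45–10:10, 10:50–11:25, 13:20–14:55.
Ines ∩ Vera: (none).
Ines ∩ Vera ∩ Grace: (none).
Ines ∩ Vera ∩ Grace ∩ Yolanda: (none).
Ines ∩ Vera ∩ Grace ∩ Yolanda ∩ Callum: (none).
Ines ∩ Vera ∩ Grace ∩ Yolanda ∩ Callum ∩ Aarav: (none).
Windows ≥ 60 min: (none).

none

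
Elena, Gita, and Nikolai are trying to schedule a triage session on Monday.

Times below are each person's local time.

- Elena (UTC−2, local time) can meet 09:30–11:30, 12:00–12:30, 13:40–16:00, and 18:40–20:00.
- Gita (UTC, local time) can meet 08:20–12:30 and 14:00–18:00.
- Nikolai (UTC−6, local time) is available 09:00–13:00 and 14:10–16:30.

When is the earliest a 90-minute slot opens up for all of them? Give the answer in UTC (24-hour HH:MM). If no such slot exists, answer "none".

15:40

Elena → UTC: 11:30–13:30, 14:00–14:30, 15:40–18:00, 20:40–22:00.
Gita → UTC: 08:20–12:30, 14:00–18:00.
Nikolai → UTC: 15:00–19:00, 20:10–22:30.
Elena ∩ Gita: 11:30–12:30, 14:00–14:30, 15:40–18:00.
Elena ∩ Gita ∩ Nikolai: 15:40–18:00.
Windows ≥ 90 min: 15:40–18:00.
Earliest such window starts at 15:40.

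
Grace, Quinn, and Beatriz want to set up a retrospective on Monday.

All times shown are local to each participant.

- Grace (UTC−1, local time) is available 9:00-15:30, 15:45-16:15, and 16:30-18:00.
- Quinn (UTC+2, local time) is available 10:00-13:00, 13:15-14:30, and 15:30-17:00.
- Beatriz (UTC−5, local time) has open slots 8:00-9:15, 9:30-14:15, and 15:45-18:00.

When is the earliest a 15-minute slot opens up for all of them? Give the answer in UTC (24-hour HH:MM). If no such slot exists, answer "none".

Grace → UTC: 10:00–16:30, 16:45–17:15, 17:30–19:00.
Quinn → UTC: 08:00–11:00, 11:15–12:30, 13:30–15:00.
Beatriz → UTC: 13:00–14:15, 14:30–19:15, 20:45–23:00.
Grace ∩ Quinn: 10:00–11:00, 11:15–12:30, 13:30–15:00.
Grace ∩ Quinn ∩ Beatriz: 13:30–14:15, 14:30–15:00.
Windows ≥ 15 min: 13:30–14:15, 14:30–15:00.
Earliest such window starts at 13:30.

13:30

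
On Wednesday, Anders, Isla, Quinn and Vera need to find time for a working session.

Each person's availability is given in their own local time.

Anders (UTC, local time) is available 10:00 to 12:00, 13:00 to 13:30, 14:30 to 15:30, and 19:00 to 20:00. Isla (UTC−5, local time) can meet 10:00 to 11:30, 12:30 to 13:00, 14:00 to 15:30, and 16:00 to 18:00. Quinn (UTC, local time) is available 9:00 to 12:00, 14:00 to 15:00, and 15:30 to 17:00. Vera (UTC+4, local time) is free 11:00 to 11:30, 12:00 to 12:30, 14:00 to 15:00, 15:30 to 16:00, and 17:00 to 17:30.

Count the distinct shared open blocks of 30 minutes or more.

0

Anders → UTC: 10:00–12:00, 13:00–13:30, 14:30–15:30, 19:00–20:00.
Isla → UTC: 15:00–16:30, 17:30–18:00, 19:00–20:30, 21:00–23:00.
Quinn → UTC: 09:00–12:00, 14:00–15:00, 15:30–17:00.
Vera → UTC: 07:00–07:30, 08:00–08:30, 10:00–11:00, 11:30–12:00, 13:00–13:30.
Anders ∩ Isla: 15:00–15:30, 19:00–20:00.
Anders ∩ Isla ∩ Quinn: (none).
Anders ∩ Isla ∩ Quinn ∩ Vera: (none).
Windows ≥ 30 min: (none).
That's 0 windows.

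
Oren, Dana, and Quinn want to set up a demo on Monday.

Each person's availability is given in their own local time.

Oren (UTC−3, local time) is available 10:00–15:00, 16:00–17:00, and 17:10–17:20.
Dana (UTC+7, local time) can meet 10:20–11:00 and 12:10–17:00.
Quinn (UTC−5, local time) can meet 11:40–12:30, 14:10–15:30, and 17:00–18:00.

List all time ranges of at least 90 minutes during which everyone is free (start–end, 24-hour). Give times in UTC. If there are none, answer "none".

Oren → UTC: 13:00–18:00, 19:00–20:00, 20:10–20:20.
Dana → UTC: 03:20–04:00, 05:10–10:00.
Quinn → UTC: 16:40–17:30, 19:10–20:30, 22:00–23:00.
Oren ∩ Dana: (none).
Oren ∩ Dana ∩ Quinn: (none).
Windows ≥ 90 min: (none).

none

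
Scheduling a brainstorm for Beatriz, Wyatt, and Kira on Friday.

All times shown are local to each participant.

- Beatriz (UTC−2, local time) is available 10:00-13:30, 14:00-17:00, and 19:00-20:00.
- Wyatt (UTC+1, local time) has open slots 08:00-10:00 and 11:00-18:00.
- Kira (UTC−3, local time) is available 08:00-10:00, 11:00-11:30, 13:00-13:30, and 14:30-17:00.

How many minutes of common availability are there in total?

120 minutes

Beatriz → UTC: 12:00–15:30, 16:00–19:00, 21:00–22:00.
Wyatt → UTC: 07:00–09:00, 10:00–17:00.
Kira → UTC: 11:00–13:00, 14:00–14:30, 16:00–16:30, 17:30–20:00.
Beatriz ∩ Wyatt: 12:00–15:30, 16:00–17:00.
Beatriz ∩ Wyatt ∩ Kira: 12:00–13:00, 14:00–14:30, 16:00–16:30.
Total common minutes: 60 + 30 + 30 = 120.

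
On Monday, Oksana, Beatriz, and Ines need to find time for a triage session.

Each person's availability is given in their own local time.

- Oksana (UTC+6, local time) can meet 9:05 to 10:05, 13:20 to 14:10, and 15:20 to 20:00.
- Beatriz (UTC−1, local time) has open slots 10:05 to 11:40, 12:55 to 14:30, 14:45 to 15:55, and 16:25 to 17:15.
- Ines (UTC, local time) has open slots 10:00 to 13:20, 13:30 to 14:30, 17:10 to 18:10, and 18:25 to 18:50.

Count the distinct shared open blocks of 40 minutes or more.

1

Oksana → UTC: 03:05–04:05, 07:20–08:10, 09:20–14:00.
Beatriz → UTC: 11:05–12:40, 13:55–15:30, 15:45–16:55, 17:25–18:15.
Ines → UTC: 10:00–13:20, 13:30–14:30, 17:10–18:10, 18:25–18:50.
Oksana ∩ Beatriz: 11:05–12:40, 13:55–14:00.
Oksana ∩ Beatriz ∩ Ines: 11:05–12:40, 13:55–14:00.
Windows ≥ 40 min: 11:05–12:40.
That's 1 window.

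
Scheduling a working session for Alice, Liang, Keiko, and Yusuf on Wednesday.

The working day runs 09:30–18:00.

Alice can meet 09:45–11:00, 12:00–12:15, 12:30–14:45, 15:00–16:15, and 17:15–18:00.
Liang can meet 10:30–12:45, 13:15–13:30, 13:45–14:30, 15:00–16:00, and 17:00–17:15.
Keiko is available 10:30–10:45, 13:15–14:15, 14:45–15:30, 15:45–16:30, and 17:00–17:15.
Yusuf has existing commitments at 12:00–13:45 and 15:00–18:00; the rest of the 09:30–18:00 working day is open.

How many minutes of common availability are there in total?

Yusuf free within 09:30–18:00: 09:30–12:00, 13:45–15:00.
Alice ∩ Liang: 10:30–11:00, 12:00–12:15, 12:30–12:45, 13:15–13:30, 13:45–14:30, 15:00–16:00.
Alice ∩ Liang ∩ Keiko: 10:30–10:45, 13:15–13:30, 13:45–14:15, 15:00–15:30, 15:45–16:00.
Alice ∩ Liang ∩ Keiko ∩ Yusuf: 10:30–10:45, 13:45–14:15.
Total common minutes: 15 + 30 = 45.

45 minutes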